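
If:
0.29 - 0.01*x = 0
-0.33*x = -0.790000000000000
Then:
No Solution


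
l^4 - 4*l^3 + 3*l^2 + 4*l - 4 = (l - 2)^2*(l - 1)*(l + 1)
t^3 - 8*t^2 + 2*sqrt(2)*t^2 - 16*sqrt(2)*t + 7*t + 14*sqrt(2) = (t - 7)*(t - 1)*(t + 2*sqrt(2))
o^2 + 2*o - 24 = (o - 4)*(o + 6)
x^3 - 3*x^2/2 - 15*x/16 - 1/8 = (x - 2)*(x + 1/4)^2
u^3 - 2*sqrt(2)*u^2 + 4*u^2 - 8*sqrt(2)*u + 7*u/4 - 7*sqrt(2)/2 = (u + 1/2)*(u + 7/2)*(u - 2*sqrt(2))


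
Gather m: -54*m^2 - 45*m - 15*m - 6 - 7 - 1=-54*m^2 - 60*m - 14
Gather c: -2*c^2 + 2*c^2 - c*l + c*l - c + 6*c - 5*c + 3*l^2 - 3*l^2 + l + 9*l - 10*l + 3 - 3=0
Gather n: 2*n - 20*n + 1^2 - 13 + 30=18 - 18*n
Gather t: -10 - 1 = -11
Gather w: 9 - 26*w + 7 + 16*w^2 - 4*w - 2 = 16*w^2 - 30*w + 14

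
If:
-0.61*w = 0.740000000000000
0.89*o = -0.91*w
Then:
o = 1.24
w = -1.21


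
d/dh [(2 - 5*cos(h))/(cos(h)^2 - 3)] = (-5*cos(h)^2 + 4*cos(h) - 15)*sin(h)/(sin(h)^2 + 2)^2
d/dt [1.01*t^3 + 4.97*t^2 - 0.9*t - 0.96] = 3.03*t^2 + 9.94*t - 0.9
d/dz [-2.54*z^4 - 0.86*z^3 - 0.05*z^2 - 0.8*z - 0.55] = -10.16*z^3 - 2.58*z^2 - 0.1*z - 0.8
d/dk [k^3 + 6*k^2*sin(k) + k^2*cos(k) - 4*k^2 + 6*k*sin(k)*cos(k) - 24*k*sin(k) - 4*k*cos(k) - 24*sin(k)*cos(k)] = -k^2*sin(k) + 6*k^2*cos(k) + 3*k^2 + 16*k*sin(k) - 22*k*cos(k) + 6*k*cos(2*k) - 8*k - 24*sin(k) + 3*sin(2*k) - 4*cos(k) - 24*cos(2*k)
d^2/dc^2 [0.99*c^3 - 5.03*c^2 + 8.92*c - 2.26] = 5.94*c - 10.06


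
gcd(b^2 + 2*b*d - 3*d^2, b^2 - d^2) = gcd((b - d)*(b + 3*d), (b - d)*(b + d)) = b - d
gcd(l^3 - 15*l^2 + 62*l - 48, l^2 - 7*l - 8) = l - 8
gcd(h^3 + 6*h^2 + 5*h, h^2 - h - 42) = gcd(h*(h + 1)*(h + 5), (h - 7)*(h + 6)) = 1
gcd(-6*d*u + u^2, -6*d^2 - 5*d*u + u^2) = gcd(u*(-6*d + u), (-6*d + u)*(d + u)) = -6*d + u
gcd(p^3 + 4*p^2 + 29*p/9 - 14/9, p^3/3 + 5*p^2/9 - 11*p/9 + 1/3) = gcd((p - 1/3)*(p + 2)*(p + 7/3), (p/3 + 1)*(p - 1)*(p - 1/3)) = p - 1/3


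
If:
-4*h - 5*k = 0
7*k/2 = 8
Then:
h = -20/7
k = 16/7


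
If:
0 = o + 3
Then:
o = -3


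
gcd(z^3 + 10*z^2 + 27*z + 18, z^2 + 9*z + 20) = 1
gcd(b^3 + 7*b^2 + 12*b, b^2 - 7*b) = b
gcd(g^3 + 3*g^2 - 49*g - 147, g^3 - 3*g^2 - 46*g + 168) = g + 7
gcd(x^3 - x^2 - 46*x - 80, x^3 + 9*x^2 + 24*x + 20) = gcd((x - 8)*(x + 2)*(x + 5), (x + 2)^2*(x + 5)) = x^2 + 7*x + 10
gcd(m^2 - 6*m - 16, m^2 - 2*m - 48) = m - 8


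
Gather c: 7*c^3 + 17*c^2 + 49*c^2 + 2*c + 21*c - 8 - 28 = 7*c^3 + 66*c^2 + 23*c - 36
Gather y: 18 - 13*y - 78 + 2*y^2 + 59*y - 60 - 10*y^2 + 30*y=-8*y^2 + 76*y - 120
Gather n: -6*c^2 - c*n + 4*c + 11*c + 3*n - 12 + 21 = -6*c^2 + 15*c + n*(3 - c) + 9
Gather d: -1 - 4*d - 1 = -4*d - 2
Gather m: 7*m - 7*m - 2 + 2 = 0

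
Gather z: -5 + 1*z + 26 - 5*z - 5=16 - 4*z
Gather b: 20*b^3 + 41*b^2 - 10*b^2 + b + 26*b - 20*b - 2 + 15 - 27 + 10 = 20*b^3 + 31*b^2 + 7*b - 4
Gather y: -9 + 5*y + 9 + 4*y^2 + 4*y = 4*y^2 + 9*y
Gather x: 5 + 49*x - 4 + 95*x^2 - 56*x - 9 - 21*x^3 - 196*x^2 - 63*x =-21*x^3 - 101*x^2 - 70*x - 8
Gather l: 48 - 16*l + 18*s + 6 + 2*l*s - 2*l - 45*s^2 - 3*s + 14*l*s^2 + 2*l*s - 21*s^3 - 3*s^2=l*(14*s^2 + 4*s - 18) - 21*s^3 - 48*s^2 + 15*s + 54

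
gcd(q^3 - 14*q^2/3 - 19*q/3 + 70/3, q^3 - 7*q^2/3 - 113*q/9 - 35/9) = q^2 - 8*q/3 - 35/3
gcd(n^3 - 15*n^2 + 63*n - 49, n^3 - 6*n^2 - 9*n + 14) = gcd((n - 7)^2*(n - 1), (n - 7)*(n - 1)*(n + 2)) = n^2 - 8*n + 7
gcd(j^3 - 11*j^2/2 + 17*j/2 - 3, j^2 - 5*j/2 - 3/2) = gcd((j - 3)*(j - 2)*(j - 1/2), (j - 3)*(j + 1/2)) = j - 3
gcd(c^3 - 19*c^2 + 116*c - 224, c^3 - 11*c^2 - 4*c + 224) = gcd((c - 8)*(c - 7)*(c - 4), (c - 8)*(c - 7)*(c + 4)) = c^2 - 15*c + 56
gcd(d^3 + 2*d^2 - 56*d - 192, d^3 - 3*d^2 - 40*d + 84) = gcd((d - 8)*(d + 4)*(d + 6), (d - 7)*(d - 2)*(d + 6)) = d + 6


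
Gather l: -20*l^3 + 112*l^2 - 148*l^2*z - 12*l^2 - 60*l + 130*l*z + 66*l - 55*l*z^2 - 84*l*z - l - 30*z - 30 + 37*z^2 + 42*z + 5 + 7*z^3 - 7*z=-20*l^3 + l^2*(100 - 148*z) + l*(-55*z^2 + 46*z + 5) + 7*z^3 + 37*z^2 + 5*z - 25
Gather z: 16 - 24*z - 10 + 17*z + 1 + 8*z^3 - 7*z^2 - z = 8*z^3 - 7*z^2 - 8*z + 7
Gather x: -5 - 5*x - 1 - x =-6*x - 6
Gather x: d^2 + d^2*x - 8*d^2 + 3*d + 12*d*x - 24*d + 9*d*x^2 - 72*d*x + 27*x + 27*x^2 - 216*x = -7*d^2 - 21*d + x^2*(9*d + 27) + x*(d^2 - 60*d - 189)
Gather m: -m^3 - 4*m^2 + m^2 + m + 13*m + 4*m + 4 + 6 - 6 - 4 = -m^3 - 3*m^2 + 18*m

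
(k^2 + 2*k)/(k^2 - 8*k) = (k + 2)/(k - 8)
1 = 1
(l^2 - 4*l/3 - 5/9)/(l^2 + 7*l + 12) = (9*l^2 - 12*l - 5)/(9*(l^2 + 7*l + 12))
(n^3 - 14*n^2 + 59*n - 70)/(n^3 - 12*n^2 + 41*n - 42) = (n - 5)/(n - 3)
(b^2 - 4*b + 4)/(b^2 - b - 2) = (b - 2)/(b + 1)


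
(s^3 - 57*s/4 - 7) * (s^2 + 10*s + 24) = s^5 + 10*s^4 + 39*s^3/4 - 299*s^2/2 - 412*s - 168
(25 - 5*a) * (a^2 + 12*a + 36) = -5*a^3 - 35*a^2 + 120*a + 900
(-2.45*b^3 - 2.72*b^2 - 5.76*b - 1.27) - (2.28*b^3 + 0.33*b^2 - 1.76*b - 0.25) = -4.73*b^3 - 3.05*b^2 - 4.0*b - 1.02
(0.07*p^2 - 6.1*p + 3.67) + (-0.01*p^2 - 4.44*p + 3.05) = 0.06*p^2 - 10.54*p + 6.72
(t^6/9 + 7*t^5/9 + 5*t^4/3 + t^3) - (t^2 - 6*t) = t^6/9 + 7*t^5/9 + 5*t^4/3 + t^3 - t^2 + 6*t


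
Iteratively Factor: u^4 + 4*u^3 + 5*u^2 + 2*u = (u + 2)*(u^3 + 2*u^2 + u) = u*(u + 2)*(u^2 + 2*u + 1) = u*(u + 1)*(u + 2)*(u + 1)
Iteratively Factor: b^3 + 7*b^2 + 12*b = (b)*(b^2 + 7*b + 12) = b*(b + 4)*(b + 3)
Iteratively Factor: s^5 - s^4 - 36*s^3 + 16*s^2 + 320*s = (s - 5)*(s^4 + 4*s^3 - 16*s^2 - 64*s) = (s - 5)*(s + 4)*(s^3 - 16*s) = s*(s - 5)*(s + 4)*(s^2 - 16) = s*(s - 5)*(s + 4)^2*(s - 4)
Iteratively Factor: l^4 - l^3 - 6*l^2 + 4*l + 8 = (l - 2)*(l^3 + l^2 - 4*l - 4) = (l - 2)*(l + 2)*(l^2 - l - 2) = (l - 2)^2*(l + 2)*(l + 1)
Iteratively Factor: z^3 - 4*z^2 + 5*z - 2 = (z - 1)*(z^2 - 3*z + 2) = (z - 1)^2*(z - 2)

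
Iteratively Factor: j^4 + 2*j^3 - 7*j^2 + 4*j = (j)*(j^3 + 2*j^2 - 7*j + 4) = j*(j - 1)*(j^2 + 3*j - 4) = j*(j - 1)*(j + 4)*(j - 1)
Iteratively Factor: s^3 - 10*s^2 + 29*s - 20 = (s - 4)*(s^2 - 6*s + 5) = (s - 4)*(s - 1)*(s - 5)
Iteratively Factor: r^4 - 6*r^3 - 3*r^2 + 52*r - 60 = (r + 3)*(r^3 - 9*r^2 + 24*r - 20) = (r - 2)*(r + 3)*(r^2 - 7*r + 10) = (r - 5)*(r - 2)*(r + 3)*(r - 2)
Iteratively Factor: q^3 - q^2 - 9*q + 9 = (q + 3)*(q^2 - 4*q + 3) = (q - 3)*(q + 3)*(q - 1)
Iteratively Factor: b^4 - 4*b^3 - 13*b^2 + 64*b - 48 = (b - 3)*(b^3 - b^2 - 16*b + 16) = (b - 4)*(b - 3)*(b^2 + 3*b - 4) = (b - 4)*(b - 3)*(b + 4)*(b - 1)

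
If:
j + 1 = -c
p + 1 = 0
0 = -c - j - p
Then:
No Solution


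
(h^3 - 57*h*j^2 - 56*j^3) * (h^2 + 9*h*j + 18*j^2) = h^5 + 9*h^4*j - 39*h^3*j^2 - 569*h^2*j^3 - 1530*h*j^4 - 1008*j^5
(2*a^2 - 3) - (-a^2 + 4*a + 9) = 3*a^2 - 4*a - 12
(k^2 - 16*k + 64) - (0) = k^2 - 16*k + 64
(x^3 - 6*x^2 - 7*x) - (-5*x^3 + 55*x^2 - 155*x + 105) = 6*x^3 - 61*x^2 + 148*x - 105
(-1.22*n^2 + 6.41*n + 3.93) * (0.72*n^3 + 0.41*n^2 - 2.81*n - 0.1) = -0.8784*n^5 + 4.115*n^4 + 8.8859*n^3 - 16.2788*n^2 - 11.6843*n - 0.393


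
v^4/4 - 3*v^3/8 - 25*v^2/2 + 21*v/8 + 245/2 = (v/4 + 1)*(v - 7)*(v - 7/2)*(v + 5)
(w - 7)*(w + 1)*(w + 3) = w^3 - 3*w^2 - 25*w - 21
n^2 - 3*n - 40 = (n - 8)*(n + 5)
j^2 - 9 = (j - 3)*(j + 3)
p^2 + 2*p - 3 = (p - 1)*(p + 3)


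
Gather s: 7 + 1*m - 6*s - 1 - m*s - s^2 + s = m - s^2 + s*(-m - 5) + 6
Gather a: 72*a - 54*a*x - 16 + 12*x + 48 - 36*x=a*(72 - 54*x) - 24*x + 32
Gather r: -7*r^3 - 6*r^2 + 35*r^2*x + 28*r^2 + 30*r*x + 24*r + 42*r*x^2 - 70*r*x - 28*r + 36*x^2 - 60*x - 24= -7*r^3 + r^2*(35*x + 22) + r*(42*x^2 - 40*x - 4) + 36*x^2 - 60*x - 24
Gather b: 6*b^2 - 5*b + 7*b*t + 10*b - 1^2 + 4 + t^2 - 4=6*b^2 + b*(7*t + 5) + t^2 - 1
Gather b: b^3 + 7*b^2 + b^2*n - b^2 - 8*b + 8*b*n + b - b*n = b^3 + b^2*(n + 6) + b*(7*n - 7)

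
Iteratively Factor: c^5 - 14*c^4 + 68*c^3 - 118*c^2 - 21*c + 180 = (c - 4)*(c^4 - 10*c^3 + 28*c^2 - 6*c - 45) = (c - 4)*(c - 3)*(c^3 - 7*c^2 + 7*c + 15) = (c - 4)*(c - 3)^2*(c^2 - 4*c - 5) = (c - 5)*(c - 4)*(c - 3)^2*(c + 1)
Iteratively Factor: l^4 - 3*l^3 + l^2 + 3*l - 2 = (l - 2)*(l^3 - l^2 - l + 1) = (l - 2)*(l + 1)*(l^2 - 2*l + 1) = (l - 2)*(l - 1)*(l + 1)*(l - 1)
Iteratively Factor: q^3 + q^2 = (q)*(q^2 + q) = q^2*(q + 1)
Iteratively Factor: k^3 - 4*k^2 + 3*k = (k)*(k^2 - 4*k + 3) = k*(k - 3)*(k - 1)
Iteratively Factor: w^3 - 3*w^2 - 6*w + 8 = (w - 1)*(w^2 - 2*w - 8) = (w - 4)*(w - 1)*(w + 2)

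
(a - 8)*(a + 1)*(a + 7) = a^3 - 57*a - 56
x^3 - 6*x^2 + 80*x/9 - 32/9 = (x - 4)*(x - 4/3)*(x - 2/3)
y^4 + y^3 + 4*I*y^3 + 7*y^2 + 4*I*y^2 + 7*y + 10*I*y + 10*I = (y + 1)*(y - 2*I)*(y + I)*(y + 5*I)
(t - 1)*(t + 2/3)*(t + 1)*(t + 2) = t^4 + 8*t^3/3 + t^2/3 - 8*t/3 - 4/3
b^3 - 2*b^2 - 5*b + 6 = (b - 3)*(b - 1)*(b + 2)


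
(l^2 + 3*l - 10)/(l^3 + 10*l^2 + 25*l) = (l - 2)/(l*(l + 5))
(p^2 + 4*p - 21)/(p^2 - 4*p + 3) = (p + 7)/(p - 1)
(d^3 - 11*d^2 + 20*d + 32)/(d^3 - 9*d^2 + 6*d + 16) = (d - 4)/(d - 2)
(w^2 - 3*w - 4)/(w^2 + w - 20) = (w + 1)/(w + 5)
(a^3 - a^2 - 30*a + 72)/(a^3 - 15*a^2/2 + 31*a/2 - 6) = 2*(a + 6)/(2*a - 1)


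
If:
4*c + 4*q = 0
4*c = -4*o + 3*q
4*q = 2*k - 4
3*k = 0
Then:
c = 1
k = 0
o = -7/4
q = -1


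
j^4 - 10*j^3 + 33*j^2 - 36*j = j*(j - 4)*(j - 3)^2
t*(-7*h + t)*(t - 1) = -7*h*t^2 + 7*h*t + t^3 - t^2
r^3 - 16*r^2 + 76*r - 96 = (r - 8)*(r - 6)*(r - 2)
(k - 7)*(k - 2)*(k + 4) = k^3 - 5*k^2 - 22*k + 56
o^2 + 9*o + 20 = (o + 4)*(o + 5)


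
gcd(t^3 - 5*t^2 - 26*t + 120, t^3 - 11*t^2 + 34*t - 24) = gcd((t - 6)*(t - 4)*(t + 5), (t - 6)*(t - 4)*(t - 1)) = t^2 - 10*t + 24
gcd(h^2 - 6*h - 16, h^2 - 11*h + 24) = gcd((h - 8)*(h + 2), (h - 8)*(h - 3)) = h - 8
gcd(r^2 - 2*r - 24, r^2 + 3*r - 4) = r + 4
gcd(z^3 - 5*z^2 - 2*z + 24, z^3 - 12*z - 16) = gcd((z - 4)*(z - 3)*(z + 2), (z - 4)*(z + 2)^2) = z^2 - 2*z - 8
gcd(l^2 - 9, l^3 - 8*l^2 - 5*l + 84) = l + 3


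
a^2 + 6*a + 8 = (a + 2)*(a + 4)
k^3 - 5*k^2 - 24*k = k*(k - 8)*(k + 3)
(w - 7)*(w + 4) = w^2 - 3*w - 28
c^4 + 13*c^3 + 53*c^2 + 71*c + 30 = (c + 1)^2*(c + 5)*(c + 6)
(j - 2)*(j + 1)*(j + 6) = j^3 + 5*j^2 - 8*j - 12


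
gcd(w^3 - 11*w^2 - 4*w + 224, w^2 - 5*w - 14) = w - 7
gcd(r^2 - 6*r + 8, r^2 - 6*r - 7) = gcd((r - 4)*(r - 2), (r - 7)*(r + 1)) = 1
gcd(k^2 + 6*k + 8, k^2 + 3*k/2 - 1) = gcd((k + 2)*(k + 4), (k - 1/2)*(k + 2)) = k + 2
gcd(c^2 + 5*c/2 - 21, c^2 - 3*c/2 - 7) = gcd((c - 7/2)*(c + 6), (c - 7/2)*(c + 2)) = c - 7/2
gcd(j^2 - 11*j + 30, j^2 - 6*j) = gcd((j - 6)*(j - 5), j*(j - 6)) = j - 6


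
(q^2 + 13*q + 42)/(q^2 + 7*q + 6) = (q + 7)/(q + 1)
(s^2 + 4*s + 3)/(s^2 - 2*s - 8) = (s^2 + 4*s + 3)/(s^2 - 2*s - 8)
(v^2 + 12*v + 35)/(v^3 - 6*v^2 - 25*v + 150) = (v + 7)/(v^2 - 11*v + 30)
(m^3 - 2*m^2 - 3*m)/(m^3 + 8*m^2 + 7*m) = (m - 3)/(m + 7)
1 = 1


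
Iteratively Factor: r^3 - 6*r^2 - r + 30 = (r + 2)*(r^2 - 8*r + 15) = (r - 5)*(r + 2)*(r - 3)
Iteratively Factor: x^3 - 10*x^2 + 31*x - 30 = (x - 3)*(x^2 - 7*x + 10) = (x - 5)*(x - 3)*(x - 2)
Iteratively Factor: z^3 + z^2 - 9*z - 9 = (z + 1)*(z^2 - 9) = (z - 3)*(z + 1)*(z + 3)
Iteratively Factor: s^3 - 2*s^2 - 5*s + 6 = (s - 3)*(s^2 + s - 2) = (s - 3)*(s - 1)*(s + 2)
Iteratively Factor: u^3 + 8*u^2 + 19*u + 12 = (u + 1)*(u^2 + 7*u + 12) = (u + 1)*(u + 4)*(u + 3)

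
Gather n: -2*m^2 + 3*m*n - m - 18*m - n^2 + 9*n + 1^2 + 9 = -2*m^2 - 19*m - n^2 + n*(3*m + 9) + 10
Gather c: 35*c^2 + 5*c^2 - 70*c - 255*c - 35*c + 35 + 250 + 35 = 40*c^2 - 360*c + 320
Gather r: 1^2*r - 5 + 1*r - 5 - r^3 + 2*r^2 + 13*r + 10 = -r^3 + 2*r^2 + 15*r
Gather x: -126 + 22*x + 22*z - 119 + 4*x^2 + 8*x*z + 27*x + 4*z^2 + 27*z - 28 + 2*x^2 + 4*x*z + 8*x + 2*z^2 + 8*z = 6*x^2 + x*(12*z + 57) + 6*z^2 + 57*z - 273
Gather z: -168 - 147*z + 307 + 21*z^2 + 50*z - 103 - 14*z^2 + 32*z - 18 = 7*z^2 - 65*z + 18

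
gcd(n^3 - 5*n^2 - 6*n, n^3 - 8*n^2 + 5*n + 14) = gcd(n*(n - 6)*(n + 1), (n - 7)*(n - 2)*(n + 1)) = n + 1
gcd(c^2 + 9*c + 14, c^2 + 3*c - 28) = c + 7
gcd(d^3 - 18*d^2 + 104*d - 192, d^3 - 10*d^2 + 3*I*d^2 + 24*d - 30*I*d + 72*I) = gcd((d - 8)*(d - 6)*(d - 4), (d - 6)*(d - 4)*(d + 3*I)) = d^2 - 10*d + 24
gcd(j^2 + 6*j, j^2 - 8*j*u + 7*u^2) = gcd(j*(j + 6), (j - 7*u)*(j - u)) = 1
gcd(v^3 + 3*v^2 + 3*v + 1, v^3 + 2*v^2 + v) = v^2 + 2*v + 1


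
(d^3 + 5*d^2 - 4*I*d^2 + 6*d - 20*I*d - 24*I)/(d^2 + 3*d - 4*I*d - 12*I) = d + 2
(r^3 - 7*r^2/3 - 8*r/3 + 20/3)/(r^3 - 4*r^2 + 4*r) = (r + 5/3)/r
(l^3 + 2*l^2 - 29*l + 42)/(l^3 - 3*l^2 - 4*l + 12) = (l + 7)/(l + 2)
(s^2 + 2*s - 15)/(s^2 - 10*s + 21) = (s + 5)/(s - 7)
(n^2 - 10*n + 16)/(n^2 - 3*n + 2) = (n - 8)/(n - 1)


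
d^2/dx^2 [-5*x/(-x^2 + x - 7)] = 10*(x*(2*x - 1)^2 + (1 - 3*x)*(x^2 - x + 7))/(x^2 - x + 7)^3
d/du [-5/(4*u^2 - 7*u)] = 5*(8*u - 7)/(u^2*(4*u - 7)^2)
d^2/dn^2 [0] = 0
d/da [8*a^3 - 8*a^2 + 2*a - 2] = 24*a^2 - 16*a + 2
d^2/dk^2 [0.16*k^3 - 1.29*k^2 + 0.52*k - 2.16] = 0.96*k - 2.58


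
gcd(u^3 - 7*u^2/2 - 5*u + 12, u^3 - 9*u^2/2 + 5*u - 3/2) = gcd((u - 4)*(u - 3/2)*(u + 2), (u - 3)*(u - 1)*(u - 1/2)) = 1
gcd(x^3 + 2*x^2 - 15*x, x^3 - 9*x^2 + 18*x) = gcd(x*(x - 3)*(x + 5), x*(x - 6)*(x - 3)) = x^2 - 3*x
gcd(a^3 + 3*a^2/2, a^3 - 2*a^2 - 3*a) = a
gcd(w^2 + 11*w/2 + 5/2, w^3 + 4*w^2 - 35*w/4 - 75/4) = w + 5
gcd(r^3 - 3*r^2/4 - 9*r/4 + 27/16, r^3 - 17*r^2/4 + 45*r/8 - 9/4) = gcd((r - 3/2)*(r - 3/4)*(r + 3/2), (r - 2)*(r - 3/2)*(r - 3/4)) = r^2 - 9*r/4 + 9/8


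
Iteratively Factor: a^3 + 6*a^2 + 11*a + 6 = (a + 1)*(a^2 + 5*a + 6) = (a + 1)*(a + 2)*(a + 3)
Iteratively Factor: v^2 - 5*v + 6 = (v - 2)*(v - 3)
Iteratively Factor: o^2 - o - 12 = (o - 4)*(o + 3)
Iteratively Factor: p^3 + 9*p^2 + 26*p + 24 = (p + 3)*(p^2 + 6*p + 8) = (p + 3)*(p + 4)*(p + 2)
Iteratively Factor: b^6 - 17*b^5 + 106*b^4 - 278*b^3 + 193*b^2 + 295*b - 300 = (b - 4)*(b^5 - 13*b^4 + 54*b^3 - 62*b^2 - 55*b + 75) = (b - 4)*(b + 1)*(b^4 - 14*b^3 + 68*b^2 - 130*b + 75) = (b - 4)*(b - 1)*(b + 1)*(b^3 - 13*b^2 + 55*b - 75) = (b - 5)*(b - 4)*(b - 1)*(b + 1)*(b^2 - 8*b + 15) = (b - 5)*(b - 4)*(b - 3)*(b - 1)*(b + 1)*(b - 5)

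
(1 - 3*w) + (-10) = -3*w - 9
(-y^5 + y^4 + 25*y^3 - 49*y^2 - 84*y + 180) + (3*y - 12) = -y^5 + y^4 + 25*y^3 - 49*y^2 - 81*y + 168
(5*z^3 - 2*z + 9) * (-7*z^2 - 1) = -35*z^5 + 9*z^3 - 63*z^2 + 2*z - 9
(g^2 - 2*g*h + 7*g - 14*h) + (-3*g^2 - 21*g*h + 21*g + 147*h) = -2*g^2 - 23*g*h + 28*g + 133*h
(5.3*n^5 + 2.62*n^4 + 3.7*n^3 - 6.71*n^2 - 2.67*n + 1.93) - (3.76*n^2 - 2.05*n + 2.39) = 5.3*n^5 + 2.62*n^4 + 3.7*n^3 - 10.47*n^2 - 0.62*n - 0.46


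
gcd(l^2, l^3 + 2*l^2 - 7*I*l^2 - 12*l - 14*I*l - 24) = 1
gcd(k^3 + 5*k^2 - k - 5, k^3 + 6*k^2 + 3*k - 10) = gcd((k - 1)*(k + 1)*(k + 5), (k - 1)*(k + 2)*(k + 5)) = k^2 + 4*k - 5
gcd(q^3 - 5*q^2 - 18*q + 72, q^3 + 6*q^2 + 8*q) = q + 4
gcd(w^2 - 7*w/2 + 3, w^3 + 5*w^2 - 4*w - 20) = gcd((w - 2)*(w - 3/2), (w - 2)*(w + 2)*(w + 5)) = w - 2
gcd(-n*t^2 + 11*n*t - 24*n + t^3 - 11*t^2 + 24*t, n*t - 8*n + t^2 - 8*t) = t - 8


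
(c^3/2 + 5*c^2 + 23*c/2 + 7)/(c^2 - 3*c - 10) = (c^2 + 8*c + 7)/(2*(c - 5))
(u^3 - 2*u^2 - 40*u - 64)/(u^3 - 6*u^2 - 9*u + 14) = (u^2 - 4*u - 32)/(u^2 - 8*u + 7)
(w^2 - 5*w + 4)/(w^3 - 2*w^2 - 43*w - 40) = (-w^2 + 5*w - 4)/(-w^3 + 2*w^2 + 43*w + 40)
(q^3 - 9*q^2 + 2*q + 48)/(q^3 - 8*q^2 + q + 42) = (q - 8)/(q - 7)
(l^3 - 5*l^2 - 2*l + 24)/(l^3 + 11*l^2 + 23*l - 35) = (l^3 - 5*l^2 - 2*l + 24)/(l^3 + 11*l^2 + 23*l - 35)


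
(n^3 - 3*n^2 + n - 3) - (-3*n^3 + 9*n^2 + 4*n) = 4*n^3 - 12*n^2 - 3*n - 3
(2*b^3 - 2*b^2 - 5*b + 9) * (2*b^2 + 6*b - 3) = 4*b^5 + 8*b^4 - 28*b^3 - 6*b^2 + 69*b - 27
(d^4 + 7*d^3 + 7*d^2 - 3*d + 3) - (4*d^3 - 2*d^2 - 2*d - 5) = d^4 + 3*d^3 + 9*d^2 - d + 8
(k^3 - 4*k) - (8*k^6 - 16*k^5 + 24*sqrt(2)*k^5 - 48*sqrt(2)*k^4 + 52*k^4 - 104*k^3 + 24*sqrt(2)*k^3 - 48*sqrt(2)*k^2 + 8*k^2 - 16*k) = -8*k^6 - 24*sqrt(2)*k^5 + 16*k^5 - 52*k^4 + 48*sqrt(2)*k^4 - 24*sqrt(2)*k^3 + 105*k^3 - 8*k^2 + 48*sqrt(2)*k^2 + 12*k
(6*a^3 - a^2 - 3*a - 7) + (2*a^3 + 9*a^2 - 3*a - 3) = 8*a^3 + 8*a^2 - 6*a - 10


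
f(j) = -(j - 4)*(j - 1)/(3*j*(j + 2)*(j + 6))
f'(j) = (j - 4)*(j - 1)/(3*j*(j + 2)*(j + 6)^2) + (j - 4)*(j - 1)/(3*j*(j + 2)^2*(j + 6)) - (j - 4)/(3*j*(j + 2)*(j + 6)) - (j - 1)/(3*j*(j + 2)*(j + 6)) + (j - 4)*(j - 1)/(3*j^2*(j + 2)*(j + 6))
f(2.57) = 0.01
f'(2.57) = -0.01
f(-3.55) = -0.85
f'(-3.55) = -0.14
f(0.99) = -0.00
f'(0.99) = 0.05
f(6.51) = -0.01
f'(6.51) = -0.00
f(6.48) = -0.01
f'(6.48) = -0.00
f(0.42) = -0.11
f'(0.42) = 0.53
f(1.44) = 0.01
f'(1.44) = 0.01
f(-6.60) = 1.47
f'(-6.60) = 2.67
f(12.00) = -0.00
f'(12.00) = 0.00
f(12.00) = -0.00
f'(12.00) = 0.00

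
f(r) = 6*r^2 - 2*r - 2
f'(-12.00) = -146.00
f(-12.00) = 886.00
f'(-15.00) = -182.00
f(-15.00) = 1378.00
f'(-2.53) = -32.36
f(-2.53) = 41.47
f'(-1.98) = -25.76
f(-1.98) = 25.48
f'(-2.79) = -35.48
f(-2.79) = 50.28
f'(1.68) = 18.16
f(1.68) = 11.57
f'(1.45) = 15.40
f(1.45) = 7.72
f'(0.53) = 4.36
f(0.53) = -1.37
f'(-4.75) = -59.00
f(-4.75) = 142.88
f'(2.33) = 25.96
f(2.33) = 25.91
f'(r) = 12*r - 2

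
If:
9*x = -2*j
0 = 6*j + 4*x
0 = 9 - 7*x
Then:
No Solution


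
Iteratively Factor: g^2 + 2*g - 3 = (g - 1)*(g + 3)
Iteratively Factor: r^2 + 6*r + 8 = (r + 2)*(r + 4)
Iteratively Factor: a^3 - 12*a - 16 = (a + 2)*(a^2 - 2*a - 8) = (a - 4)*(a + 2)*(a + 2)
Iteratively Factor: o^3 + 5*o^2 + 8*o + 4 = (o + 2)*(o^2 + 3*o + 2) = (o + 2)^2*(o + 1)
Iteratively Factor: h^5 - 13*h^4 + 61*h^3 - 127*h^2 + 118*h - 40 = (h - 5)*(h^4 - 8*h^3 + 21*h^2 - 22*h + 8) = (h - 5)*(h - 4)*(h^3 - 4*h^2 + 5*h - 2) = (h - 5)*(h - 4)*(h - 2)*(h^2 - 2*h + 1) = (h - 5)*(h - 4)*(h - 2)*(h - 1)*(h - 1)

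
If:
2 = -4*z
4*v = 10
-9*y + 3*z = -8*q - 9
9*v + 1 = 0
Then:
No Solution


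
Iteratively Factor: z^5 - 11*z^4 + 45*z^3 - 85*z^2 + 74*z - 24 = (z - 3)*(z^4 - 8*z^3 + 21*z^2 - 22*z + 8) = (z - 3)*(z - 1)*(z^3 - 7*z^2 + 14*z - 8) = (z - 4)*(z - 3)*(z - 1)*(z^2 - 3*z + 2) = (z - 4)*(z - 3)*(z - 1)^2*(z - 2)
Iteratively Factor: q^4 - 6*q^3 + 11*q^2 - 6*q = (q - 1)*(q^3 - 5*q^2 + 6*q) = (q - 3)*(q - 1)*(q^2 - 2*q) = q*(q - 3)*(q - 1)*(q - 2)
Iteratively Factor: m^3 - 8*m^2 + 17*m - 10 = (m - 2)*(m^2 - 6*m + 5) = (m - 5)*(m - 2)*(m - 1)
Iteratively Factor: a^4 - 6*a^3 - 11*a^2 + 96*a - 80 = (a - 1)*(a^3 - 5*a^2 - 16*a + 80) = (a - 5)*(a - 1)*(a^2 - 16) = (a - 5)*(a - 4)*(a - 1)*(a + 4)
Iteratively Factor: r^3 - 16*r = (r + 4)*(r^2 - 4*r) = r*(r + 4)*(r - 4)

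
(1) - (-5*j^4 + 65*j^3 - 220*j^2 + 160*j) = 5*j^4 - 65*j^3 + 220*j^2 - 160*j + 1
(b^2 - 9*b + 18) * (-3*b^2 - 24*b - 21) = -3*b^4 + 3*b^3 + 141*b^2 - 243*b - 378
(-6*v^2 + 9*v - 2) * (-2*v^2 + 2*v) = 12*v^4 - 30*v^3 + 22*v^2 - 4*v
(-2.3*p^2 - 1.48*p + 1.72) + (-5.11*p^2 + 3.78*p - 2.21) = -7.41*p^2 + 2.3*p - 0.49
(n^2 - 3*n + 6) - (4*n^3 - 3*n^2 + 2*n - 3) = -4*n^3 + 4*n^2 - 5*n + 9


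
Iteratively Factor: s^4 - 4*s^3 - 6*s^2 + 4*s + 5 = (s - 5)*(s^3 + s^2 - s - 1) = (s - 5)*(s + 1)*(s^2 - 1) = (s - 5)*(s - 1)*(s + 1)*(s + 1)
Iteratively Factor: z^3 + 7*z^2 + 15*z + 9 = (z + 3)*(z^2 + 4*z + 3) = (z + 1)*(z + 3)*(z + 3)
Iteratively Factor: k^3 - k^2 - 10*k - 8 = (k - 4)*(k^2 + 3*k + 2) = (k - 4)*(k + 2)*(k + 1)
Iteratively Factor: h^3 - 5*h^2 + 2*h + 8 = (h + 1)*(h^2 - 6*h + 8) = (h - 4)*(h + 1)*(h - 2)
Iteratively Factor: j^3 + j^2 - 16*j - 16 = (j + 1)*(j^2 - 16) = (j - 4)*(j + 1)*(j + 4)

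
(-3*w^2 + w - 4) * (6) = -18*w^2 + 6*w - 24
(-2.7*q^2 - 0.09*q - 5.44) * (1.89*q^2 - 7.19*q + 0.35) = -5.103*q^4 + 19.2429*q^3 - 10.5795*q^2 + 39.0821*q - 1.904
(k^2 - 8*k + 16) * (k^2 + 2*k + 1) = k^4 - 6*k^3 + k^2 + 24*k + 16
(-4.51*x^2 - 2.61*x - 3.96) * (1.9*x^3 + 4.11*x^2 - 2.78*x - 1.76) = -8.569*x^5 - 23.4951*x^4 - 5.7133*x^3 - 1.0822*x^2 + 15.6024*x + 6.9696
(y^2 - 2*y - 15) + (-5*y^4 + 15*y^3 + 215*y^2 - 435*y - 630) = -5*y^4 + 15*y^3 + 216*y^2 - 437*y - 645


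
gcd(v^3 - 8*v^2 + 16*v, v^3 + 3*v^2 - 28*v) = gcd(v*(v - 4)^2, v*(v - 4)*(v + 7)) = v^2 - 4*v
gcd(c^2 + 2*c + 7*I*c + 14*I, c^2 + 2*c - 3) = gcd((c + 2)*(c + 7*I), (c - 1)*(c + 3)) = 1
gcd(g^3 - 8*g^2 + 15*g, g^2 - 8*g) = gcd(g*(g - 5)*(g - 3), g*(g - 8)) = g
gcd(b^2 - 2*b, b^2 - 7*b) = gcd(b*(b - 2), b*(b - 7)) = b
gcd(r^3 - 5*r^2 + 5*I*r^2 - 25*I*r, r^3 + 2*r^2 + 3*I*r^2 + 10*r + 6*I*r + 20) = r + 5*I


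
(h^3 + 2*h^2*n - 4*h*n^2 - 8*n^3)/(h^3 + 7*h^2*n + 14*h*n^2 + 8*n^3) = (h^2 - 4*n^2)/(h^2 + 5*h*n + 4*n^2)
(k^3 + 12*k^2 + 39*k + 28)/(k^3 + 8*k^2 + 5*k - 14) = (k^2 + 5*k + 4)/(k^2 + k - 2)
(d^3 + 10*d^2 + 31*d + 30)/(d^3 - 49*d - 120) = (d + 2)/(d - 8)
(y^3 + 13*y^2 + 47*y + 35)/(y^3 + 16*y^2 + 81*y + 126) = (y^2 + 6*y + 5)/(y^2 + 9*y + 18)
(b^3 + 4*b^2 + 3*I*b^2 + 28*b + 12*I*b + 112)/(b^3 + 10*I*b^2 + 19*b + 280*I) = (b^2 + 4*b*(1 - I) - 16*I)/(b^2 + 3*I*b + 40)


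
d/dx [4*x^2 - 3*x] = 8*x - 3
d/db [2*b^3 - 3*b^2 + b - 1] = 6*b^2 - 6*b + 1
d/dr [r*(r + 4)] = 2*r + 4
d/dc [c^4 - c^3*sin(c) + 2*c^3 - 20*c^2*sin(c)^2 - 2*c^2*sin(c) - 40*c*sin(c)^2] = -c^3*cos(c) + 4*c^3 - 3*c^2*sin(c) - 20*c^2*sin(2*c) - 2*c^2*cos(c) + 6*c^2 - 40*c*sin(c)^2 - 4*c*sin(c) - 40*c*sin(2*c) - 40*sin(c)^2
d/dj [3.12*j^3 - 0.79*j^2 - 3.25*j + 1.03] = 9.36*j^2 - 1.58*j - 3.25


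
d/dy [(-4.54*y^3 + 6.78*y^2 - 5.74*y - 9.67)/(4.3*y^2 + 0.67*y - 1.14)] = (-19.522*y^4 - 6.0836*y^3 + 44.7514*y^2 + 67.7036*y + 13.0225)/(18.49*y^4 + 5.762*y^3 - 9.3551*y^2 - 1.5276*y + 1.2996)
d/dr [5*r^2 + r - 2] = 10*r + 1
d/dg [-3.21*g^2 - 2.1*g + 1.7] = -6.42*g - 2.1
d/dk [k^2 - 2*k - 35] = 2*k - 2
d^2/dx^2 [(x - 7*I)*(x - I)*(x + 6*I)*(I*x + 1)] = 12*I*x^2 + 18*x + 78*I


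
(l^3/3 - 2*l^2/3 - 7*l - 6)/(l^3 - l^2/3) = (l^3 - 2*l^2 - 21*l - 18)/(l^2*(3*l - 1))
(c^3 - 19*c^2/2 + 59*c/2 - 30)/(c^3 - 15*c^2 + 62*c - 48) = (2*c^3 - 19*c^2 + 59*c - 60)/(2*(c^3 - 15*c^2 + 62*c - 48))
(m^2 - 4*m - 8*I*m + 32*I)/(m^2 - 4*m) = (m - 8*I)/m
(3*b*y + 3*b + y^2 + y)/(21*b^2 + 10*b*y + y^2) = (y + 1)/(7*b + y)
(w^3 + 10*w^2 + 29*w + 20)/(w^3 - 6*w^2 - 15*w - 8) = (w^2 + 9*w + 20)/(w^2 - 7*w - 8)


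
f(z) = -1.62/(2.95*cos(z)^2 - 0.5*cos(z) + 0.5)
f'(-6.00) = -0.31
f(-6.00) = -0.59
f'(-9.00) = -0.34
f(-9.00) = -0.48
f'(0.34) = -0.39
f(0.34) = -0.61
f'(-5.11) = -4.76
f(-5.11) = -2.16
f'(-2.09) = -2.22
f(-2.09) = -1.10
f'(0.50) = -0.67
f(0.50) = -0.69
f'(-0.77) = 1.53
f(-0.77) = -0.98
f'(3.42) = -0.20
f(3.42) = -0.44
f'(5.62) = 1.10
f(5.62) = -0.84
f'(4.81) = 0.53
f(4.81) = -3.38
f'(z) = -1.62*(5.9*sin(z)*cos(z) - 0.5*sin(z))/(2.95*cos(z)^2 - 0.5*cos(z) + 0.5)^2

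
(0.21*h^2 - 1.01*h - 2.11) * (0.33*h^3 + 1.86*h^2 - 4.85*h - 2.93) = 0.0693*h^5 + 0.0573*h^4 - 3.5934*h^3 + 0.3586*h^2 + 13.1928*h + 6.1823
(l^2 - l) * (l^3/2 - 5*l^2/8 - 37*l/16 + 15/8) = l^5/2 - 9*l^4/8 - 27*l^3/16 + 67*l^2/16 - 15*l/8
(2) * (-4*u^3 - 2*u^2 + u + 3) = -8*u^3 - 4*u^2 + 2*u + 6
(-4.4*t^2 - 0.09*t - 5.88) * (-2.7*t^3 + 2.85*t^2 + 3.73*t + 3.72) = 11.88*t^5 - 12.297*t^4 - 0.792500000000001*t^3 - 33.4617*t^2 - 22.2672*t - 21.8736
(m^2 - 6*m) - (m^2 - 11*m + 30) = 5*m - 30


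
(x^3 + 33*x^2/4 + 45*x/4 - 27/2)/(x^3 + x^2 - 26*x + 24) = (4*x^2 + 9*x - 9)/(4*(x^2 - 5*x + 4))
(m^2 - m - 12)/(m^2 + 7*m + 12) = (m - 4)/(m + 4)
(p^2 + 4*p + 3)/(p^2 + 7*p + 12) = (p + 1)/(p + 4)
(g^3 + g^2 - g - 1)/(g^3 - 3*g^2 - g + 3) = (g + 1)/(g - 3)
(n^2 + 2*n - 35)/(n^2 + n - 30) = (n + 7)/(n + 6)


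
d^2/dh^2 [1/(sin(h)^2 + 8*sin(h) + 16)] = 2*(4*sin(h) + cos(2*h) + 2)/(sin(h) + 4)^4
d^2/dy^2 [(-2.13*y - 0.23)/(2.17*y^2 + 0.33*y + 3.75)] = (-(2.13*y + 0.23)*(4.34*y + 0.33)*(8.68*y + 0.66) + (27.7326*y + 2.404)*(2.17*y^2 + 0.33*y + 3.75))/(2.17*y^2 + 0.33*y + 3.75)^3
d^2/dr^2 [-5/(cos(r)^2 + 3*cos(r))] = 5*((1 - cos(2*r))^2 - 45*cos(r)/4 + 11*cos(2*r)/2 + 9*cos(3*r)/4 - 33/2)/((cos(r) + 3)^3*cos(r)^3)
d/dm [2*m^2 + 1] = 4*m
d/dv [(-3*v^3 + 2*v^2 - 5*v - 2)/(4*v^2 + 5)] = (-12*v^4 - 25*v^2 + 36*v - 25)/(16*v^4 + 40*v^2 + 25)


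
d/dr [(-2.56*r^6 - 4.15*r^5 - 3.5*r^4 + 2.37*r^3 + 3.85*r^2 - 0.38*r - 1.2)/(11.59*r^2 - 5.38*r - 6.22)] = (-118.6816*r^7 - 75.4315*r^6 + 103.7172*r^5 + 213.0233*r^4 + 61.5788*r^3 - 60.533*r^2 - 20.078*r - 4.0924)/(134.3281*r^4 - 124.7084*r^3 - 115.2352*r^2 + 66.9272*r + 38.6884)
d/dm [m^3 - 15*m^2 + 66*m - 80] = 3*m^2 - 30*m + 66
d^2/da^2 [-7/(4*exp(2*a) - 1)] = (-448*exp(2*a) - 112)*exp(2*a)/(4*exp(2*a) - 1)^3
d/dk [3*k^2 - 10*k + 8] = 6*k - 10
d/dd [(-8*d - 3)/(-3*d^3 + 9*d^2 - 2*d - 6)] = 3*(-16*d^3 + 15*d^2 + 18*d + 14)/(9*d^6 - 54*d^5 + 93*d^4 - 104*d^2 + 24*d + 36)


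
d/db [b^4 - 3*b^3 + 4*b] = 4*b^3 - 9*b^2 + 4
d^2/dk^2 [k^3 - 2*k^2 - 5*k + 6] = 6*k - 4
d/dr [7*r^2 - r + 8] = 14*r - 1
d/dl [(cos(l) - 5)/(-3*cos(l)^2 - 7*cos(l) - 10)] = 3*(sin(l)^2 + 10*cos(l) + 14)*sin(l)/(3*cos(l)^2 + 7*cos(l) + 10)^2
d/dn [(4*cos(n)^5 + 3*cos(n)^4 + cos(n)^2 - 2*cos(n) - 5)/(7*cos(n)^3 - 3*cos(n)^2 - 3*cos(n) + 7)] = (-56*cos(n)^7 + 15*cos(n)^6 + 66*cos(n)^5 - 106*cos(n)^4 - 112*cos(n)^3 - 96*cos(n)^2 + 16*cos(n) + 29)*sin(n)/((cos(n) + 1)^2*(7*sin(n)^2 + 10*cos(n) - 14)^2)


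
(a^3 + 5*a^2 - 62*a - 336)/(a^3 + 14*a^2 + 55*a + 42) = (a - 8)/(a + 1)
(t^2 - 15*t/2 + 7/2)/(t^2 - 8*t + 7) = (t - 1/2)/(t - 1)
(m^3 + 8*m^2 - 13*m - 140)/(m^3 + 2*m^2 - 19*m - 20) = (m + 7)/(m + 1)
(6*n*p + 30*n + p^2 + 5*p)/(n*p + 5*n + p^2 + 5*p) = (6*n + p)/(n + p)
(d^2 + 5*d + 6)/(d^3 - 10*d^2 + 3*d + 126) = (d + 2)/(d^2 - 13*d + 42)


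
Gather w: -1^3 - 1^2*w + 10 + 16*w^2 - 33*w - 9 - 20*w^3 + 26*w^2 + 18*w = -20*w^3 + 42*w^2 - 16*w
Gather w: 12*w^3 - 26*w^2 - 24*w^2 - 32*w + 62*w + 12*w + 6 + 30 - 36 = 12*w^3 - 50*w^2 + 42*w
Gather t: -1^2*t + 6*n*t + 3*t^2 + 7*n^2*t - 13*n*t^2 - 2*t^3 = -2*t^3 + t^2*(3 - 13*n) + t*(7*n^2 + 6*n - 1)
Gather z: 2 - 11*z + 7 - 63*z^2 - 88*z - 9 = -63*z^2 - 99*z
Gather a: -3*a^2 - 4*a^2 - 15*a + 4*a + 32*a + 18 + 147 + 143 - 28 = -7*a^2 + 21*a + 280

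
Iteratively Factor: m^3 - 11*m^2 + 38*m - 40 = (m - 4)*(m^2 - 7*m + 10) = (m - 4)*(m - 2)*(m - 5)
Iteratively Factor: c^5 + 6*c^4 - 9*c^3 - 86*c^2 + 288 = (c - 3)*(c^4 + 9*c^3 + 18*c^2 - 32*c - 96) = (c - 3)*(c - 2)*(c^3 + 11*c^2 + 40*c + 48) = (c - 3)*(c - 2)*(c + 4)*(c^2 + 7*c + 12) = (c - 3)*(c - 2)*(c + 3)*(c + 4)*(c + 4)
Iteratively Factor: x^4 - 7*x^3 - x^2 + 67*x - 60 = (x - 5)*(x^3 - 2*x^2 - 11*x + 12) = (x - 5)*(x + 3)*(x^2 - 5*x + 4) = (x - 5)*(x - 1)*(x + 3)*(x - 4)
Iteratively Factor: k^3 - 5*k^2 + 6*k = (k)*(k^2 - 5*k + 6) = k*(k - 3)*(k - 2)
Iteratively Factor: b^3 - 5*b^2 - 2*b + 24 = (b - 3)*(b^2 - 2*b - 8) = (b - 4)*(b - 3)*(b + 2)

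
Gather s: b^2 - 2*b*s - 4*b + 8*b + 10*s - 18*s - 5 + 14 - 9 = b^2 + 4*b + s*(-2*b - 8)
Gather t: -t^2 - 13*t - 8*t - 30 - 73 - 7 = -t^2 - 21*t - 110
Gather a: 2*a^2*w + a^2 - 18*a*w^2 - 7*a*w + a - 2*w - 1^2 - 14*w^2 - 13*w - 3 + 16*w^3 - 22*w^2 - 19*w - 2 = a^2*(2*w + 1) + a*(-18*w^2 - 7*w + 1) + 16*w^3 - 36*w^2 - 34*w - 6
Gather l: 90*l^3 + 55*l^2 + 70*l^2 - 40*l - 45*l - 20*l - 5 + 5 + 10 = 90*l^3 + 125*l^2 - 105*l + 10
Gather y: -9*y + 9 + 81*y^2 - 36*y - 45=81*y^2 - 45*y - 36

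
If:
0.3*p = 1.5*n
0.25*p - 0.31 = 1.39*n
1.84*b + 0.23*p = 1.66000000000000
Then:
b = 2.29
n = -2.21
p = -11.07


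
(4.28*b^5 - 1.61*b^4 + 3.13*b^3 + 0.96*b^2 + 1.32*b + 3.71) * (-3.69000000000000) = -15.7932*b^5 + 5.9409*b^4 - 11.5497*b^3 - 3.5424*b^2 - 4.8708*b - 13.6899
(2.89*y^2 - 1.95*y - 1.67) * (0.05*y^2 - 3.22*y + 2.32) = 0.1445*y^4 - 9.4033*y^3 + 12.9003*y^2 + 0.8534*y - 3.8744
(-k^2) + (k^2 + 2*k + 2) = 2*k + 2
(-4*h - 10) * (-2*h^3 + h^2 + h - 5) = 8*h^4 + 16*h^3 - 14*h^2 + 10*h + 50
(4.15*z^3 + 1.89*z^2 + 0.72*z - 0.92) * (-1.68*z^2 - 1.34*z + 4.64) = -6.972*z^5 - 8.7362*z^4 + 15.5138*z^3 + 9.3504*z^2 + 4.5736*z - 4.2688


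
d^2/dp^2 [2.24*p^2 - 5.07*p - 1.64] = 4.48000000000000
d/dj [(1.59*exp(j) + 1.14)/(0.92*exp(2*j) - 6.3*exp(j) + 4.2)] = (-1.4628*exp(2*j) - 2.0976*exp(j) + 13.86)*exp(j)/(0.8464*exp(4*j) - 11.592*exp(3*j) + 47.418*exp(2*j) - 52.92*exp(j) + 17.64)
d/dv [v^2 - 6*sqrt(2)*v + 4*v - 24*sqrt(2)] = 2*v - 6*sqrt(2) + 4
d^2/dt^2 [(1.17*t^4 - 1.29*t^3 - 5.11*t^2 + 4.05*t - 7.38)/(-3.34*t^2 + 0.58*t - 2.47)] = (-26.104104*t^6 + 13.599144*t^5 - 60.2751239999999*t^4 - 64.160476*t^3 + 144.28614*t^2 + 161.91189*t - 66.054646)/(37.259704*t^6 - 19.410744*t^5 + 86.033724*t^4 - 28.904416*t^3 + 63.623742*t^2 - 10.615566*t + 15.069223)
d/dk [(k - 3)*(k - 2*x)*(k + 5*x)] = 3*k^2 + 6*k*x - 6*k - 10*x^2 - 9*x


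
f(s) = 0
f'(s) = 0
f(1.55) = 0.00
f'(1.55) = 0.00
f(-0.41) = 0.00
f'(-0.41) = 0.00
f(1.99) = 0.00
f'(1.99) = 0.00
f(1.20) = 0.00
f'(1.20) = 0.00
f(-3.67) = 0.00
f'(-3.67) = 0.00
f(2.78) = 0.00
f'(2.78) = 0.00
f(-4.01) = 0.00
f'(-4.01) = 0.00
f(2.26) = 0.00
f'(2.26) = 0.00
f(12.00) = 0.00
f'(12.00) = 0.00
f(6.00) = 0.00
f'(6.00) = 0.00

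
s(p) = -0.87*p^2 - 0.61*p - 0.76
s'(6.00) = -11.05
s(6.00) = -35.74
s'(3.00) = -5.83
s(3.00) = -10.42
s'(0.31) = -1.15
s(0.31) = -1.03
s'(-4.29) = 6.85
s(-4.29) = -14.15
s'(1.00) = -2.35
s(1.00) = -2.24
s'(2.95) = -5.74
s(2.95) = -10.13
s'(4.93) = -9.19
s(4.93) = -24.91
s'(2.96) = -5.76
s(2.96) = -10.19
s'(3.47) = -6.65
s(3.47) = -13.35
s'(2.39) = -4.77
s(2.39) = -7.19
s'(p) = -1.74*p - 0.61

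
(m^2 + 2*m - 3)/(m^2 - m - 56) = (-m^2 - 2*m + 3)/(-m^2 + m + 56)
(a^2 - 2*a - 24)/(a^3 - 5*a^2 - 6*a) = (a + 4)/(a*(a + 1))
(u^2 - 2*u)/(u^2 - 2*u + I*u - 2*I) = u/(u + I)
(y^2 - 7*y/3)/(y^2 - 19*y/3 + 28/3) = y/(y - 4)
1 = 1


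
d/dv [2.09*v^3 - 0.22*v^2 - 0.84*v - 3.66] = 6.27*v^2 - 0.44*v - 0.84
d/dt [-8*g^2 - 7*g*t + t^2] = -7*g + 2*t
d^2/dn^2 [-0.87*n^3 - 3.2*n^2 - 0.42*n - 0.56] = -5.22*n - 6.4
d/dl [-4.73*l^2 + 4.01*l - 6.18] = 4.01 - 9.46*l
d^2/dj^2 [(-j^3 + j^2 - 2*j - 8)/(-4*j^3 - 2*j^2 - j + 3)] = 2*(-24*j^6 + 84*j^5 + 900*j^4 + 437*j^3 + 309*j^2 + 399*j + 53)/(64*j^9 + 96*j^8 + 96*j^7 - 88*j^6 - 120*j^5 - 102*j^4 + 73*j^3 + 45*j^2 + 27*j - 27)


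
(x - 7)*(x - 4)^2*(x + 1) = x^4 - 14*x^3 + 57*x^2 - 40*x - 112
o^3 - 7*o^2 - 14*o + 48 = (o - 8)*(o - 2)*(o + 3)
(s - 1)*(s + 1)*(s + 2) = s^3 + 2*s^2 - s - 2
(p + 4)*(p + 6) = p^2 + 10*p + 24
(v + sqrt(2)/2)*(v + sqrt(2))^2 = v^3 + 5*sqrt(2)*v^2/2 + 4*v + sqrt(2)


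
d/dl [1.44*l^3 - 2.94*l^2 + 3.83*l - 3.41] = 4.32*l^2 - 5.88*l + 3.83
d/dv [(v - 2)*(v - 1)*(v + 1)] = 3*v^2 - 4*v - 1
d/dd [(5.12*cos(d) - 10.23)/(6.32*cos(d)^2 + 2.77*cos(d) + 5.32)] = (32.3584*cos(d)^2 - 129.3072*cos(d) - 55.5755)*sin(d)/(39.9424*cos(d)^4 + 35.0128*cos(d)^3 + 74.9177*cos(d)^2 + 29.4728*cos(d) + 28.3024)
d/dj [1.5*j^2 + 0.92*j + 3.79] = 3.0*j + 0.92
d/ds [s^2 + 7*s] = 2*s + 7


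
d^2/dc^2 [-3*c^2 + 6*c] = -6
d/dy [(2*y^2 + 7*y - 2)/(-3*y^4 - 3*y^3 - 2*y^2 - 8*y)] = (12*y^5 + 69*y^4 + 18*y^3 - 20*y^2 - 8*y - 16)/(y^2*(9*y^6 + 18*y^5 + 21*y^4 + 60*y^3 + 52*y^2 + 32*y + 64))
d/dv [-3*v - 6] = -3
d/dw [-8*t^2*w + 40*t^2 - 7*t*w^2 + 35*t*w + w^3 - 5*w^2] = -8*t^2 - 14*t*w + 35*t + 3*w^2 - 10*w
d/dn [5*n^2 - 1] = 10*n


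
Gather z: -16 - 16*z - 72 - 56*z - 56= -72*z - 144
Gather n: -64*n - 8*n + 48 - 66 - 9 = -72*n - 27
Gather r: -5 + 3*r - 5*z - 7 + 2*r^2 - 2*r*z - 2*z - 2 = 2*r^2 + r*(3 - 2*z) - 7*z - 14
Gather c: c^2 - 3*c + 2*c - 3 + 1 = c^2 - c - 2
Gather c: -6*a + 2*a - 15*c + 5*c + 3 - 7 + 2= -4*a - 10*c - 2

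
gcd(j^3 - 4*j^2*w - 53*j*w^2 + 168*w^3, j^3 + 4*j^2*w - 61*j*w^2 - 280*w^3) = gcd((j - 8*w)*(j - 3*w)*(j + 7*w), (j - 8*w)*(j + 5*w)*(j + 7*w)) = -j^2 + j*w + 56*w^2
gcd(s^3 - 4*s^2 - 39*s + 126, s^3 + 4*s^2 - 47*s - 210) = s^2 - s - 42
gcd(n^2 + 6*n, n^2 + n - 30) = n + 6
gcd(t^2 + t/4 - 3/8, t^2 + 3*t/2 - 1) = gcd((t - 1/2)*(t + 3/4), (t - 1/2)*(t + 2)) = t - 1/2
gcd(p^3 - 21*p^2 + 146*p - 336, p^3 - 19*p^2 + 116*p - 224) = p^2 - 15*p + 56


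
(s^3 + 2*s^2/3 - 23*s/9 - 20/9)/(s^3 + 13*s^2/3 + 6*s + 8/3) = (s - 5/3)/(s + 2)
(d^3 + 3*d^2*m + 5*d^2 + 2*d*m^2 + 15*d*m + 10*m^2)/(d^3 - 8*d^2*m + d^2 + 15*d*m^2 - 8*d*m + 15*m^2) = (d^3 + 3*d^2*m + 5*d^2 + 2*d*m^2 + 15*d*m + 10*m^2)/(d^3 - 8*d^2*m + d^2 + 15*d*m^2 - 8*d*m + 15*m^2)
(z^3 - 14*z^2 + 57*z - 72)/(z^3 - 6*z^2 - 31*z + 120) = (z - 3)/(z + 5)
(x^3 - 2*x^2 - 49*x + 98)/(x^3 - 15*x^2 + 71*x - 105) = (x^2 + 5*x - 14)/(x^2 - 8*x + 15)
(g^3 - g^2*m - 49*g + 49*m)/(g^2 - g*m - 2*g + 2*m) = (g^2 - 49)/(g - 2)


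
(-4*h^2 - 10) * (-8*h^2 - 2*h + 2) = 32*h^4 + 8*h^3 + 72*h^2 + 20*h - 20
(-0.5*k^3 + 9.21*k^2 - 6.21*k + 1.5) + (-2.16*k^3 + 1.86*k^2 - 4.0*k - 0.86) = -2.66*k^3 + 11.07*k^2 - 10.21*k + 0.64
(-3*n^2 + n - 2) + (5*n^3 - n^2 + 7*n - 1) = 5*n^3 - 4*n^2 + 8*n - 3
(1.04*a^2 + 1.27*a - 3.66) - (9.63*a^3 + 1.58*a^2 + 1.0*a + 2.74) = -9.63*a^3 - 0.54*a^2 + 0.27*a - 6.4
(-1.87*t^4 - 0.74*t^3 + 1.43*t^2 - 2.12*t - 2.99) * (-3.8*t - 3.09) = 7.106*t^5 + 8.5903*t^4 - 3.1474*t^3 + 3.6373*t^2 + 17.9128*t + 9.2391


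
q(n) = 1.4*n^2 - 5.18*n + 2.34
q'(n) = 2.8*n - 5.18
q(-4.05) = 46.28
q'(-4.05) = -16.52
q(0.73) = -0.70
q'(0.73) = -3.14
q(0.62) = -0.33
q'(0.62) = -3.44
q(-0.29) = 3.96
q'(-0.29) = -5.99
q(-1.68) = 14.99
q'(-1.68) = -9.88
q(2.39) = -2.04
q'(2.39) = 1.51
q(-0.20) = 3.43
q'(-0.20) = -5.74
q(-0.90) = 8.14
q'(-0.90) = -7.70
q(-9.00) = 162.36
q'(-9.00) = -30.38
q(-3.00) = 30.48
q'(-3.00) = -13.58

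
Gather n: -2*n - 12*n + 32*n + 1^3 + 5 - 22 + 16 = 18*n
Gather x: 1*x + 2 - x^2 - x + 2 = 4 - x^2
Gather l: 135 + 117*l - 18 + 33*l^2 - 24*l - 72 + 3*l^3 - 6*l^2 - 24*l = 3*l^3 + 27*l^2 + 69*l + 45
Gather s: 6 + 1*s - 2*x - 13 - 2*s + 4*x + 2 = -s + 2*x - 5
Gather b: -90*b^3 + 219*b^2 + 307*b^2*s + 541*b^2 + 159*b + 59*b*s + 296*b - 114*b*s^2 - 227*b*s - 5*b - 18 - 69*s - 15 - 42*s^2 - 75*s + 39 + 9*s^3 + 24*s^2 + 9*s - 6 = -90*b^3 + b^2*(307*s + 760) + b*(-114*s^2 - 168*s + 450) + 9*s^3 - 18*s^2 - 135*s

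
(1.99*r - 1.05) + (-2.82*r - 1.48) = -0.83*r - 2.53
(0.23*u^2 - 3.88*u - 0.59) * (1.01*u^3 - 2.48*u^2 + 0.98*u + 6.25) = 0.2323*u^5 - 4.4892*u^4 + 9.2519*u^3 - 0.9017*u^2 - 24.8282*u - 3.6875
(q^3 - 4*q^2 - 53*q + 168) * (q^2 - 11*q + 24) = q^5 - 15*q^4 + 15*q^3 + 655*q^2 - 3120*q + 4032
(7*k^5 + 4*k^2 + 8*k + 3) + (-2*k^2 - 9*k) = 7*k^5 + 2*k^2 - k + 3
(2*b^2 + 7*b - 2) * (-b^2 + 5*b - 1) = -2*b^4 + 3*b^3 + 35*b^2 - 17*b + 2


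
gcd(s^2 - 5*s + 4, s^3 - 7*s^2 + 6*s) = s - 1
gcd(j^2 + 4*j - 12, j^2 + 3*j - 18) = j + 6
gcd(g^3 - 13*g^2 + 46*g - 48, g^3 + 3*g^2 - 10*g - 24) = g - 3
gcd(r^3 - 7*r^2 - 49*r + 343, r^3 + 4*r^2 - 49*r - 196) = r^2 - 49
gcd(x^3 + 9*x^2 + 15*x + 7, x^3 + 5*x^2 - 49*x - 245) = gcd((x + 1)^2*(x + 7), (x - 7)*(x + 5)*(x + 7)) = x + 7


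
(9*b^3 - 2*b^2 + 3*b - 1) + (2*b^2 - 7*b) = 9*b^3 - 4*b - 1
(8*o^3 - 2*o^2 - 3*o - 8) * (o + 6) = 8*o^4 + 46*o^3 - 15*o^2 - 26*o - 48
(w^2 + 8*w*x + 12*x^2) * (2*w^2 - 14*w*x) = 2*w^4 + 2*w^3*x - 88*w^2*x^2 - 168*w*x^3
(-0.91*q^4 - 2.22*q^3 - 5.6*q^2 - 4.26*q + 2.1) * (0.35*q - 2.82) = -0.3185*q^5 + 1.7892*q^4 + 4.3004*q^3 + 14.301*q^2 + 12.7482*q - 5.922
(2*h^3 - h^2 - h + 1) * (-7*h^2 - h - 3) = -14*h^5 + 5*h^4 + 2*h^3 - 3*h^2 + 2*h - 3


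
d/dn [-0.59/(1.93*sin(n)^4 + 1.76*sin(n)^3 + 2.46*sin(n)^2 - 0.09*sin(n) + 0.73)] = (4.5548*sin(n)^3 + 3.1152*sin(n)^2 + 2.9028*sin(n) - 0.0531)*cos(n)/(1.93*sin(n)^4 + 1.76*sin(n)^3 + 2.46*sin(n)^2 - 0.09*sin(n) + 0.73)^2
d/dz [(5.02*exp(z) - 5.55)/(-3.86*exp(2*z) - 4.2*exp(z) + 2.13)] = (19.3772*exp(2*z) - 42.846*exp(z) - 12.6174)*exp(z)/(14.8996*exp(4*z) + 32.424*exp(3*z) + 1.1964*exp(2*z) - 17.892*exp(z) + 4.5369)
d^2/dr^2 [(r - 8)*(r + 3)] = 2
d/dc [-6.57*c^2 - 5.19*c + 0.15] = -13.14*c - 5.19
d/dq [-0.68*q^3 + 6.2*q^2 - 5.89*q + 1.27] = -2.04*q^2 + 12.4*q - 5.89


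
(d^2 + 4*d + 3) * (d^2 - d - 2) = d^4 + 3*d^3 - 3*d^2 - 11*d - 6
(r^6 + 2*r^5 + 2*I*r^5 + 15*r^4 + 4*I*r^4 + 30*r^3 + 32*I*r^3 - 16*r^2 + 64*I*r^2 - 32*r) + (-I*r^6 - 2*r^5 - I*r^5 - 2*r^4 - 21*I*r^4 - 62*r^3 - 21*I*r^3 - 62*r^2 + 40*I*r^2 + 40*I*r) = r^6 - I*r^6 + I*r^5 + 13*r^4 - 17*I*r^4 - 32*r^3 + 11*I*r^3 - 78*r^2 + 104*I*r^2 - 32*r + 40*I*r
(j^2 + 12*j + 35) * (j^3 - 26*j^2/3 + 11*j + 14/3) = j^5 + 10*j^4/3 - 58*j^3 - 500*j^2/3 + 441*j + 490/3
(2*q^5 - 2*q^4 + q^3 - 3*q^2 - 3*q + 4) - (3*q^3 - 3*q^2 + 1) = 2*q^5 - 2*q^4 - 2*q^3 - 3*q + 3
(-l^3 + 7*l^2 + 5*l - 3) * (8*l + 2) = -8*l^4 + 54*l^3 + 54*l^2 - 14*l - 6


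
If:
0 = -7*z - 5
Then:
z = -5/7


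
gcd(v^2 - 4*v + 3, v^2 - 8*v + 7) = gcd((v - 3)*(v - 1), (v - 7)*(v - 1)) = v - 1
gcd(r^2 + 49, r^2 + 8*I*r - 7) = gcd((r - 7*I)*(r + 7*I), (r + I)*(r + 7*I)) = r + 7*I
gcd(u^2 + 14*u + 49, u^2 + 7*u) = u + 7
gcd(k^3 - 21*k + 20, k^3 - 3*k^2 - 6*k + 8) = k^2 - 5*k + 4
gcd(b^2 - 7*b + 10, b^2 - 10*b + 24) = 1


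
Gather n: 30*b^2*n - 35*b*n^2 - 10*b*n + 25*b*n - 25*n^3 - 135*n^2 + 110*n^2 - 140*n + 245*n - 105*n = -25*n^3 + n^2*(-35*b - 25) + n*(30*b^2 + 15*b)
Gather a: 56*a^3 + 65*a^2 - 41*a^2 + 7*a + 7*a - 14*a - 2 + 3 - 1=56*a^3 + 24*a^2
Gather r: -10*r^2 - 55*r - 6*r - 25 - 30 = -10*r^2 - 61*r - 55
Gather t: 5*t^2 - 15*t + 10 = 5*t^2 - 15*t + 10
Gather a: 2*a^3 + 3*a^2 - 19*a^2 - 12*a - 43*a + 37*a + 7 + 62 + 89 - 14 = 2*a^3 - 16*a^2 - 18*a + 144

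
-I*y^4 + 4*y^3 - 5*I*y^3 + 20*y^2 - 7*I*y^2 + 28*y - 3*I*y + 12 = (y + 1)*(y + 3)*(y + 4*I)*(-I*y - I)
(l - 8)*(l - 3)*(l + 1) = l^3 - 10*l^2 + 13*l + 24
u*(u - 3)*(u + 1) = u^3 - 2*u^2 - 3*u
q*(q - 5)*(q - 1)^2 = q^4 - 7*q^3 + 11*q^2 - 5*q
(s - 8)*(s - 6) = s^2 - 14*s + 48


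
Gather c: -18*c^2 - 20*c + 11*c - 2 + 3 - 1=-18*c^2 - 9*c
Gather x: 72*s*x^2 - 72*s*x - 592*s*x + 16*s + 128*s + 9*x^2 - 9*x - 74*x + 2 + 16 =144*s + x^2*(72*s + 9) + x*(-664*s - 83) + 18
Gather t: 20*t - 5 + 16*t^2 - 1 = 16*t^2 + 20*t - 6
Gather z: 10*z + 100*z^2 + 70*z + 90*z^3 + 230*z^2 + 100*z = 90*z^3 + 330*z^2 + 180*z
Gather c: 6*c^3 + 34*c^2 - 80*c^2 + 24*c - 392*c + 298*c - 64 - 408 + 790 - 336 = 6*c^3 - 46*c^2 - 70*c - 18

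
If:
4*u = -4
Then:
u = -1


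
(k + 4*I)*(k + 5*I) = k^2 + 9*I*k - 20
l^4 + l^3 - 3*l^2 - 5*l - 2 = (l - 2)*(l + 1)^3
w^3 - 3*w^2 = w^2*(w - 3)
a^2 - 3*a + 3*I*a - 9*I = (a - 3)*(a + 3*I)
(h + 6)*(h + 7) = h^2 + 13*h + 42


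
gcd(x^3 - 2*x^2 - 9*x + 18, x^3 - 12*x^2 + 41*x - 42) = x^2 - 5*x + 6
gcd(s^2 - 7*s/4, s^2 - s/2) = s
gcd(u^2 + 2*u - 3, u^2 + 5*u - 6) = u - 1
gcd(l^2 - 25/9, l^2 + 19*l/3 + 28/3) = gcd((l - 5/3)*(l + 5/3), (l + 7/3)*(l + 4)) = 1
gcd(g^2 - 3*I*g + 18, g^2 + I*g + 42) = g - 6*I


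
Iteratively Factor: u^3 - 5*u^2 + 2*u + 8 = (u - 4)*(u^2 - u - 2) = (u - 4)*(u + 1)*(u - 2)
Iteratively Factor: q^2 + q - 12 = (q - 3)*(q + 4)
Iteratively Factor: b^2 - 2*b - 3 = (b - 3)*(b + 1)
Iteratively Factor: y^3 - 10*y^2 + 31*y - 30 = (y - 2)*(y^2 - 8*y + 15) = (y - 5)*(y - 2)*(y - 3)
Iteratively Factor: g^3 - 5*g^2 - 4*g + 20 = (g + 2)*(g^2 - 7*g + 10) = (g - 2)*(g + 2)*(g - 5)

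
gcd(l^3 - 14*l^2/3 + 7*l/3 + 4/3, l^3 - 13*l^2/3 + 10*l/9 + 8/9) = l^2 - 11*l/3 - 4/3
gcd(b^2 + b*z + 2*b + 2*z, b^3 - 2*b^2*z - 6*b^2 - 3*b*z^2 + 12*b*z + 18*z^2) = b + z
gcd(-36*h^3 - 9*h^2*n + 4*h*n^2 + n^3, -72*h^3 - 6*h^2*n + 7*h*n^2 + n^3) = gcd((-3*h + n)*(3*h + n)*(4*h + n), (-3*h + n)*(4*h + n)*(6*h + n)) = 12*h^2 - h*n - n^2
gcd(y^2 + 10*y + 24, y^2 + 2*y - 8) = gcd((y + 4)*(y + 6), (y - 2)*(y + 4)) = y + 4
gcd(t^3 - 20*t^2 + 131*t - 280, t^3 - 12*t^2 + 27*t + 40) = t^2 - 13*t + 40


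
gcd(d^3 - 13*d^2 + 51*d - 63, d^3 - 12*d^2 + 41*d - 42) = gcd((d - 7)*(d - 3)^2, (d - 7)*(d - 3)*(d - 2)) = d^2 - 10*d + 21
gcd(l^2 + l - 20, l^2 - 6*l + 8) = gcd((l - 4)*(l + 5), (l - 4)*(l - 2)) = l - 4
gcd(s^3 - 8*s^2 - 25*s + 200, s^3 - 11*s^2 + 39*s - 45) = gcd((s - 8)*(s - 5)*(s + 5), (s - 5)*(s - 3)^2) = s - 5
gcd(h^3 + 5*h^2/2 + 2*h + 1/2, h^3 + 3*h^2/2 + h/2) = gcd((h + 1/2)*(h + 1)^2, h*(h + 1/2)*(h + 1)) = h^2 + 3*h/2 + 1/2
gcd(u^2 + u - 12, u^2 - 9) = u - 3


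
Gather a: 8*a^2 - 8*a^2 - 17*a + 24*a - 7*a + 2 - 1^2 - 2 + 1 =0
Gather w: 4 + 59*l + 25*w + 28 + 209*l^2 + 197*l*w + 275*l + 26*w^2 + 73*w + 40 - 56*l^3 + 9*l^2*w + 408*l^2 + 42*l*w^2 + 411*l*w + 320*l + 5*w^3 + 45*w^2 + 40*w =-56*l^3 + 617*l^2 + 654*l + 5*w^3 + w^2*(42*l + 71) + w*(9*l^2 + 608*l + 138) + 72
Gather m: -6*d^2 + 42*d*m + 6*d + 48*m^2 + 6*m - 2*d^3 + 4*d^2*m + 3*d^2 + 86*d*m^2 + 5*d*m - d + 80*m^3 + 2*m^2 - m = -2*d^3 - 3*d^2 + 5*d + 80*m^3 + m^2*(86*d + 50) + m*(4*d^2 + 47*d + 5)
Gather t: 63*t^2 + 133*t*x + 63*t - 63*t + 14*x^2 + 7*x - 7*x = 63*t^2 + 133*t*x + 14*x^2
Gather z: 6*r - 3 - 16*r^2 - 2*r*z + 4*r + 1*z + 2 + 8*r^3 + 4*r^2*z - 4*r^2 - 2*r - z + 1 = 8*r^3 - 20*r^2 + 8*r + z*(4*r^2 - 2*r)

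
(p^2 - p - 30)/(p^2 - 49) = (p^2 - p - 30)/(p^2 - 49)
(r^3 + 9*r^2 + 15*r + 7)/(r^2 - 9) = (r^3 + 9*r^2 + 15*r + 7)/(r^2 - 9)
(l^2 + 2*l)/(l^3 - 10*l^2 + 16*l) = (l + 2)/(l^2 - 10*l + 16)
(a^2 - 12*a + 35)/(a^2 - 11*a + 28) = (a - 5)/(a - 4)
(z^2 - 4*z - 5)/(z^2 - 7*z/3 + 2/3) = 3*(z^2 - 4*z - 5)/(3*z^2 - 7*z + 2)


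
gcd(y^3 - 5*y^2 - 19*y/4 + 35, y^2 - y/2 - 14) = y - 4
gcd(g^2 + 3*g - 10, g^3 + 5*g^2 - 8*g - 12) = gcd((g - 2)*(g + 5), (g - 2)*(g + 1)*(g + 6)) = g - 2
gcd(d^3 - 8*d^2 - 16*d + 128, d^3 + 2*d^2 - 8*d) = d + 4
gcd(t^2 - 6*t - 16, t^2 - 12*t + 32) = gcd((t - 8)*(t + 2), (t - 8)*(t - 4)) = t - 8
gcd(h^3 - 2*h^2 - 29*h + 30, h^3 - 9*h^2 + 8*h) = h - 1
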